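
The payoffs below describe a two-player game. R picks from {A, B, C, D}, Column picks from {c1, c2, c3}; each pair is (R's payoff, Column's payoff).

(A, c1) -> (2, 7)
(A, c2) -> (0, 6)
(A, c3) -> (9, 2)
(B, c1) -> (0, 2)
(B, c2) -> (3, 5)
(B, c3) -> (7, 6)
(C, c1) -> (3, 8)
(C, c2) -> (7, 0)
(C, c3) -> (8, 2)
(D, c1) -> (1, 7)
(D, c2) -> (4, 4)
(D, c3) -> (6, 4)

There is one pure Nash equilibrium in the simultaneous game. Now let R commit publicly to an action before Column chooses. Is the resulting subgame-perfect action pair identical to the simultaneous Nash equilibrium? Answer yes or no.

no

Backward induction with R moving first.
- A: Column compares 7, 6, 2 and picks c1; R would get 2.
- B: Column compares 2, 5, 6 and picks c3; R would get 7.
- C: Column compares 8, 0, 2 and picks c1; R would get 3.
- D: Column compares 7, 4, 4 and picks c1; R would get 1.
Maximizing over 2, 7, 3, 1, R chooses B. Subgame-perfect outcome: (B, c3) with payoffs (7, 6).
Now find the simultaneous Nash equilibrium.
R's best replies: c1→C; c2→C; c3→A.
Column's best replies: A→c1; B→c3; C→c1; D→c1.
The unique mutual best reply is (C, c1), giving (3, 8).
Sequential outcome (B, c3) differs from the Nash profile (C, c1).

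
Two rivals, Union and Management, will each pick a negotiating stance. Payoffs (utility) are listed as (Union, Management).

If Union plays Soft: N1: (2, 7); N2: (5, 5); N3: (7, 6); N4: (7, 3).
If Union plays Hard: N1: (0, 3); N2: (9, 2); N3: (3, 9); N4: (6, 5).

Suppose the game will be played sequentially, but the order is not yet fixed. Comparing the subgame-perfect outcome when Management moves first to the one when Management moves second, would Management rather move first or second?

second

If Union leads: Management's best replies are Soft→N1, Hard→N3; Union's induced payoffs 2, 3; outcome (Hard, N3), payoffs (3, 9).
If Management leads: Union's best replies are N1→Soft, N2→Hard, N3→Soft, N4→Soft; Management's induced payoffs 7, 2, 6, 3; outcome (Soft, N1), payoffs (2, 7).
Management gets 7 moving first and 9 moving second, so Management prefers to move second.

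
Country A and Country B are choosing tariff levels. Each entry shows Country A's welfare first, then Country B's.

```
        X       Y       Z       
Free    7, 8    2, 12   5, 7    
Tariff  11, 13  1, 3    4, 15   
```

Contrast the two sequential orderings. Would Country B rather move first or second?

second

If Country A leads: Country B's best replies are Free→Y, Tariff→Z; Country A's induced payoffs 2, 4; outcome (Tariff, Z), payoffs (4, 15).
If Country B leads: Country A's best replies are X→Tariff, Y→Free, Z→Free; Country B's induced payoffs 13, 12, 7; outcome (Tariff, X), payoffs (11, 13).
Country B gets 13 moving first and 15 moving second, so Country B prefers to move second.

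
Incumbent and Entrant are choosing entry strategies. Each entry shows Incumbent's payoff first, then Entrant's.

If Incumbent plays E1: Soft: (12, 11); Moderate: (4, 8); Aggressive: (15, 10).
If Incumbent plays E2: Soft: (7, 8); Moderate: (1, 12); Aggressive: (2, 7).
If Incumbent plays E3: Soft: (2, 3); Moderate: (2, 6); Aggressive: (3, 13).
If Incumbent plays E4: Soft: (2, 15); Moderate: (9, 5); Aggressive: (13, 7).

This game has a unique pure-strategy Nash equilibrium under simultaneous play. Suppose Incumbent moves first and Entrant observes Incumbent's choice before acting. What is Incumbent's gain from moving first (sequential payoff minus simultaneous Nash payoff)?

Backward induction with Incumbent moving first.
- E1: Entrant compares 11, 8, 10 and picks Soft; Incumbent would get 12.
- E2: Entrant compares 8, 12, 7 and picks Moderate; Incumbent would get 1.
- E3: Entrant compares 3, 6, 13 and picks Aggressive; Incumbent would get 3.
- E4: Entrant compares 15, 5, 7 and picks Soft; Incumbent would get 2.
Among 12, 1, 3, 2, the best is 12 at E1. Subgame-perfect outcome: (E1, Soft) with payoffs (12, 11).
For the simultaneous game, intersect best replies.
Incumbent's best replies: Soft→E1; Moderate→E4; Aggressive→E1.
Entrant's best replies: E1→Soft; E2→Moderate; E3→Aggressive; E4→Soft.
Only (E1, Soft) has each player best-responding; Nash payoffs (12, 11).
Incumbent's commitment gain: 12 − 12 = 0.

0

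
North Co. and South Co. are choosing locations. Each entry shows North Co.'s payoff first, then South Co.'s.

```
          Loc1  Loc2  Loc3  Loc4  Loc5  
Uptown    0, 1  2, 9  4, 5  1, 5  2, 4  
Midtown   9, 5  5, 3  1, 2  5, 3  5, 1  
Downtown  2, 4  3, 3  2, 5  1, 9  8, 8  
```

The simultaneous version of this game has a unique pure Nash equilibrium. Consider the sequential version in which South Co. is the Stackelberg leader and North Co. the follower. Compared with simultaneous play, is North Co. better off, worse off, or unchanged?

Work backward from North Co.'s decision.
- Loc1: North Co. compares 0, 9, 2 and picks Midtown; South Co. would get 5.
- Loc2: North Co. compares 2, 5, 3 and picks Midtown; South Co. would get 3.
- Loc3: North Co. compares 4, 1, 2 and picks Uptown; South Co. would get 5.
- Loc4: North Co. compares 1, 5, 1 and picks Midtown; South Co. would get 3.
- Loc5: North Co. compares 2, 5, 8 and picks Downtown; South Co. would get 8.
Maximizing over 5, 3, 5, 3, 8, South Co. chooses Loc5. Subgame-perfect outcome: (Downtown, Loc5) with payoffs (8, 8).
For the simultaneous game, intersect best replies.
North Co.'s best replies: Loc1→Midtown; Loc2→Midtown; Loc3→Uptown; Loc4→Midtown; Loc5→Downtown.
South Co.'s best replies: Uptown→Loc2; Midtown→Loc1; Downtown→Loc4.
The unique mutual best reply is (Midtown, Loc1), giving (9, 5).
North Co. earns 8 sequentially versus 9 at the Nash outcome: worse off.

worse off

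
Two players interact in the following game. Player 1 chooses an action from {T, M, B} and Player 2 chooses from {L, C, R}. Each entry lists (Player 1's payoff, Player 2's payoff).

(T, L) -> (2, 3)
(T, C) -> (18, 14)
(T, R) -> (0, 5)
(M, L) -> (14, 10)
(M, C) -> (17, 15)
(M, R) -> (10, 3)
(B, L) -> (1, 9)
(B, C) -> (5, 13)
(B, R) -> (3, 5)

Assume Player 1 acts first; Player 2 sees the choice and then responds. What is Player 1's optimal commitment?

Work backward from Player 2's decision.
- T: BR = C, leader payoff 18.
- M: BR = C, leader payoff 17.
- B: BR = C, leader payoff 5.
Player 1's induced payoffs are 18, 17, 5, so Player 1 commits to T. Subgame-perfect outcome: (T, C) with payoffs (18, 14).

T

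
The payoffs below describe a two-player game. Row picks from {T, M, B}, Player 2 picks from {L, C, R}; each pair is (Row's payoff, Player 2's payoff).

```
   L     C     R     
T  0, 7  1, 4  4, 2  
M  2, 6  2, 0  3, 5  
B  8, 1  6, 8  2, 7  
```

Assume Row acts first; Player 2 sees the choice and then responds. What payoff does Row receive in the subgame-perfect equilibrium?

6

Solve by backward induction (Row leads).
- T → Player 2 plays L (best of 7, 4, 2); Row gets 0.
- M → Player 2 plays L (best of 6, 0, 5); Row gets 2.
- B → Player 2 plays C (best of 1, 8, 7); Row gets 6.
Row's induced payoffs are 0, 2, 6, so Row commits to B. Subgame-perfect outcome: (B, C) with payoffs (6, 8).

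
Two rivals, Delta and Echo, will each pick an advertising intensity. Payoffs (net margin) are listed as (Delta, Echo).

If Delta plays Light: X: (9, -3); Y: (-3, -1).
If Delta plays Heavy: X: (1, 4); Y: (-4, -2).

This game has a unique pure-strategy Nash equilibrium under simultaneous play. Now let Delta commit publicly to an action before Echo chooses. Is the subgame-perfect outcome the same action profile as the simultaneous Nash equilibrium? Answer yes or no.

no

Backward induction with Delta moving first.
- Light: Echo compares -3, -1 and picks Y; Delta would get -3.
- Heavy: Echo compares 4, -2 and picks X; Delta would get 1.
Delta's induced payoffs are -3, 1, so Delta commits to Heavy. Subgame-perfect outcome: (Heavy, X) with payoffs (1, 4).
Under simultaneous play:
Delta's best replies: X→Light; Y→Light.
Echo's best replies: Light→Y; Heavy→X.
Only (Light, Y) has each player best-responding; Nash payoffs (-3, -1).
Sequential outcome (Heavy, X) differs from the Nash profile (Light, Y).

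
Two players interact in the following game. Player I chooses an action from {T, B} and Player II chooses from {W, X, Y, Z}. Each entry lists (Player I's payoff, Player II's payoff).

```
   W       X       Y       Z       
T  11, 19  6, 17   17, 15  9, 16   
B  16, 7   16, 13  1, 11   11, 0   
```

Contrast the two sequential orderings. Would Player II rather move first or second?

first

If Player I leads: Player II's best replies are T→W, B→X; Player I's induced payoffs 11, 16; outcome (B, X), payoffs (16, 13).
If Player II leads: Player I's best replies are W→B, X→B, Y→T, Z→B; Player II's induced payoffs 7, 13, 15, 0; outcome (T, Y), payoffs (17, 15).
Player II gets 15 moving first and 13 moving second, so Player II prefers to move first.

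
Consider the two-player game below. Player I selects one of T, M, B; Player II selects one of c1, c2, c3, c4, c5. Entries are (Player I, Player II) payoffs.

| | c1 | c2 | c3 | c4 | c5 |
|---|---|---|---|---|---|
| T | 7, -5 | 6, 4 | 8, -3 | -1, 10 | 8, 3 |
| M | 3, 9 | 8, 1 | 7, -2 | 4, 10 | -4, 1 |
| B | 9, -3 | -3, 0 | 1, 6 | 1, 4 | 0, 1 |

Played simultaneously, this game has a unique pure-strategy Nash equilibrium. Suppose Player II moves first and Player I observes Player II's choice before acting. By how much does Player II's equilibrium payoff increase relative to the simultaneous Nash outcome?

Backward induction with Player II moving first.
- c1: Player I compares 7, 3, 9 and picks B; Player II would get -3.
- c2: Player I compares 6, 8, -3 and picks M; Player II would get 1.
- c3: Player I compares 8, 7, 1 and picks T; Player II would get -3.
- c4: Player I compares -1, 4, 1 and picks M; Player II would get 10.
- c5: Player I compares 8, -4, 0 and picks T; Player II would get 3.
Maximizing over -3, 1, -3, 10, 3, Player II chooses c4. Subgame-perfect outcome: (M, c4) with payoffs (4, 10).
Under simultaneous play:
Player I's best replies: c1→B; c2→M; c3→T; c4→M; c5→T.
Player II's best replies: T→c4; M→c4; B→c3.
Only (M, c4) has each player best-responding; Nash payoffs (4, 10).
Player II's commitment gain: 10 − 10 = 0.

0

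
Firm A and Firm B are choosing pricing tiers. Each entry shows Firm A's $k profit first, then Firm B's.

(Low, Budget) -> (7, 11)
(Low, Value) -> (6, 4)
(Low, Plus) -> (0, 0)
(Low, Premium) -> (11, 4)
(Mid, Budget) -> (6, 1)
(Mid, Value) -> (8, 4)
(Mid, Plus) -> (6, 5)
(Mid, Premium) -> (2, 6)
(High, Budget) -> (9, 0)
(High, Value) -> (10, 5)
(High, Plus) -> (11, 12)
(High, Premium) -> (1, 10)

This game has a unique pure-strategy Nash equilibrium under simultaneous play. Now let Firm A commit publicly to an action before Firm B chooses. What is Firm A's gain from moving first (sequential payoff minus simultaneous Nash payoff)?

0

Solve by backward induction (Firm A leads).
- Low → Firm B plays Budget (best of 11, 4, 0, 4); Firm A gets 7.
- Mid → Firm B plays Premium (best of 1, 4, 5, 6); Firm A gets 2.
- High → Firm B plays Plus (best of 0, 5, 12, 10); Firm A gets 11.
Firm A's induced payoffs are 7, 2, 11, so Firm A commits to High. Subgame-perfect outcome: (High, Plus) with payoffs (11, 12).
Under simultaneous play:
Firm A's best replies: Budget→High; Value→High; Plus→High; Premium→Low.
Firm B's best replies: Low→Budget; Mid→Premium; High→Plus.
The unique mutual best reply is (High, Plus), giving (11, 12).
Firm A's commitment gain: 11 − 11 = 0.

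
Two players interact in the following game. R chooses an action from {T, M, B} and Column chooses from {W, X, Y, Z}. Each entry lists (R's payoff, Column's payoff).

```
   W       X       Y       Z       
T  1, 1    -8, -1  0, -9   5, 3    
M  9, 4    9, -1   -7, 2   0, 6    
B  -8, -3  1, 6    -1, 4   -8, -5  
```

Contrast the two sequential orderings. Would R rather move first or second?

second

If R leads: Column's best replies are T→Z, M→Z, B→X; R's induced payoffs 5, 0, 1; outcome (T, Z), payoffs (5, 3).
If Column leads: R's best replies are W→M, X→M, Y→T, Z→T; Column's induced payoffs 4, -1, -9, 3; outcome (M, W), payoffs (9, 4).
R gets 5 moving first and 9 moving second, so R prefers to move second.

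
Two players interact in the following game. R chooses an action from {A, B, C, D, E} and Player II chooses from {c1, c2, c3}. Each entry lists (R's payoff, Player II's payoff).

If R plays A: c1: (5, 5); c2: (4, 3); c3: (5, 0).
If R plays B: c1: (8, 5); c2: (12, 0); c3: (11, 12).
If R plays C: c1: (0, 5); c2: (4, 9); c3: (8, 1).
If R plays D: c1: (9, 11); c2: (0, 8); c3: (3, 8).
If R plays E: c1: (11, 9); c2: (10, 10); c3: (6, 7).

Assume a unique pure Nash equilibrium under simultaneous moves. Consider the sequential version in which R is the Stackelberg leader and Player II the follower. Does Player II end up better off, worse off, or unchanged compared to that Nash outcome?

Player II best-responds to each possible R move:
- A: Player II compares 5, 3, 0 and picks c1; R would get 5.
- B: Player II compares 5, 0, 12 and picks c3; R would get 11.
- C: Player II compares 5, 9, 1 and picks c2; R would get 4.
- D: Player II compares 11, 8, 8 and picks c1; R would get 9.
- E: Player II compares 9, 10, 7 and picks c2; R would get 10.
Maximizing over 5, 11, 4, 9, 10, R chooses B. Subgame-perfect outcome: (B, c3) with payoffs (11, 12).
Under simultaneous play:
R's best replies: c1→E; c2→B; c3→B.
Player II's best replies: A→c1; B→c3; C→c2; D→c1; E→c2.
The unique mutual best reply is (B, c3), giving (11, 12).
Player II earns 12 sequentially versus 12 at the Nash outcome: unchanged.

unchanged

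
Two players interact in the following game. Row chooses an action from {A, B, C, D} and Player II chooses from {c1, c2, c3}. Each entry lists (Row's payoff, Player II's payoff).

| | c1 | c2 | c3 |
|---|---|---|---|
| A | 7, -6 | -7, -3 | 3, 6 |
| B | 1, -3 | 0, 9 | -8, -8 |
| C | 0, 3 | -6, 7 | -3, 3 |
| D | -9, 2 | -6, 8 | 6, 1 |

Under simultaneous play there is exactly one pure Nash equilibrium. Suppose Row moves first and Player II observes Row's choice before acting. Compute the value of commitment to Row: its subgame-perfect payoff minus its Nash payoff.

Solve by backward induction (Row leads).
- A: BR = c3, leader payoff 3.
- B: BR = c2, leader payoff 0.
- C: BR = c2, leader payoff -6.
- D: BR = c2, leader payoff -6.
Maximizing over 3, 0, -6, -6, Row chooses A. Subgame-perfect outcome: (A, c3) with payoffs (3, 6).
Now find the simultaneous Nash equilibrium.
Row's best replies: c1→A; c2→B; c3→D.
Player II's best replies: A→c3; B→c2; C→c2; D→c2.
The unique mutual best reply is (B, c2), giving (0, 9).
Row's commitment gain: 3 − 0 = 3.

3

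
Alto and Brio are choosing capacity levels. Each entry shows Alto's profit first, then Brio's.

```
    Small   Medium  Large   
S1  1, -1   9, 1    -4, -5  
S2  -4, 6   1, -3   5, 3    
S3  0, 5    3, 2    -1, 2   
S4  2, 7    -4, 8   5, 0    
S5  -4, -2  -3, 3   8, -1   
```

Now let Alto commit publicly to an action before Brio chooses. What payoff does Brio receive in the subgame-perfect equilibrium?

1

Work backward from Brio's decision.
- S1 → Brio plays Medium (best of -1, 1, -5); Alto gets 9.
- S2 → Brio plays Small (best of 6, -3, 3); Alto gets -4.
- S3 → Brio plays Small (best of 5, 2, 2); Alto gets 0.
- S4 → Brio plays Medium (best of 7, 8, 0); Alto gets -4.
- S5 → Brio plays Medium (best of -2, 3, -1); Alto gets -3.
Alto's induced payoffs are 9, -4, 0, -4, -3, so Alto commits to S1. Subgame-perfect outcome: (S1, Medium) with payoffs (9, 1).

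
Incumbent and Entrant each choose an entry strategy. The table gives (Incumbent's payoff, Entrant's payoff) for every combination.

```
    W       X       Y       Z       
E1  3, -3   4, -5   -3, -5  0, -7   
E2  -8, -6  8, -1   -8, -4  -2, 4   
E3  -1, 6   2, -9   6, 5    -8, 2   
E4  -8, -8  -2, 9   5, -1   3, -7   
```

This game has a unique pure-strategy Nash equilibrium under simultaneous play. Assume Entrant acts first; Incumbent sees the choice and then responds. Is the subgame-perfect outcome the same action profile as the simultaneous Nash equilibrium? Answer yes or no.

Solve by backward induction (Entrant leads).
- W: Incumbent compares 3, -8, -1, -8 and picks E1; Entrant would get -3.
- X: Incumbent compares 4, 8, 2, -2 and picks E2; Entrant would get -1.
- Y: Incumbent compares -3, -8, 6, 5 and picks E3; Entrant would get 5.
- Z: Incumbent compares 0, -2, -8, 3 and picks E4; Entrant would get -7.
Among -3, -1, 5, -7, the best is 5 at Y. Subgame-perfect outcome: (E3, Y) with payoffs (6, 5).
Under simultaneous play:
Incumbent's best replies: W→E1; X→E2; Y→E3; Z→E4.
Entrant's best replies: E1→W; E2→Z; E3→W; E4→X.
The unique mutual best reply is (E1, W), giving (3, -3).
Sequential outcome (E3, Y) differs from the Nash profile (E1, W).

no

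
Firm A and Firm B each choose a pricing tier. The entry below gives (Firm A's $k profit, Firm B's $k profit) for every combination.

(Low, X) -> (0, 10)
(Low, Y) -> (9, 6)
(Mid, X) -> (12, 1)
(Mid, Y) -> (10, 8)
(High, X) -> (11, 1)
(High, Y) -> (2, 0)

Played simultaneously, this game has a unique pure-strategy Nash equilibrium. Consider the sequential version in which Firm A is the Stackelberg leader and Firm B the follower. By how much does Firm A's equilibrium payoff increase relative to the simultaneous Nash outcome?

1

Work backward from Firm B's decision.
- Low: Firm B compares 10, 6 and picks X; Firm A would get 0.
- Mid: Firm B compares 1, 8 and picks Y; Firm A would get 10.
- High: Firm B compares 1, 0 and picks X; Firm A would get 11.
Among 0, 10, 11, the best is 11 at High. Subgame-perfect outcome: (High, X) with payoffs (11, 1).
For the simultaneous game, intersect best replies.
Firm A's best replies: X→Mid; Y→Mid.
Firm B's best replies: Low→X; Mid→Y; High→X.
The unique mutual best reply is (Mid, Y), giving (10, 8).
Firm A's commitment gain: 11 − 10 = 1.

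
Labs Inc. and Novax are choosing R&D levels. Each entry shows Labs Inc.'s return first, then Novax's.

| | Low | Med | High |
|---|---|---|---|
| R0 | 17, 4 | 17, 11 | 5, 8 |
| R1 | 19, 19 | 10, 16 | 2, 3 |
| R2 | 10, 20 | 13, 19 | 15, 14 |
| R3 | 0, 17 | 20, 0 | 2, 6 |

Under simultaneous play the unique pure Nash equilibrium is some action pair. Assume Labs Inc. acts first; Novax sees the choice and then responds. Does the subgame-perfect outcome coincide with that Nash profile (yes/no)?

yes

Work backward from Novax's decision.
- R0: BR = Med, leader payoff 17.
- R1: BR = Low, leader payoff 19.
- R2: BR = Low, leader payoff 10.
- R3: BR = Low, leader payoff 0.
Maximizing over 17, 19, 10, 0, Labs Inc. chooses R1. Subgame-perfect outcome: (R1, Low) with payoffs (19, 19).
Under simultaneous play:
Labs Inc.'s best replies: Low→R1; Med→R3; High→R2.
Novax's best replies: R0→Med; R1→Low; R2→Low; R3→Low.
Only (R1, Low) has each player best-responding; Nash payoffs (19, 19).
Sequential outcome (R1, Low) coincides with the Nash profile (R1, Low).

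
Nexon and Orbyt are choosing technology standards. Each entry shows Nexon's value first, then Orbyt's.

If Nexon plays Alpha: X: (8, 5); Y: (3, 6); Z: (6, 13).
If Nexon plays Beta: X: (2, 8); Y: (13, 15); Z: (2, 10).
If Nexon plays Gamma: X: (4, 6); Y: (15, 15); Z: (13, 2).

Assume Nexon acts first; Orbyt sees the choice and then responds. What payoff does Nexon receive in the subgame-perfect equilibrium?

Solve by backward induction (Nexon leads).
- Alpha → Orbyt plays Z (best of 5, 6, 13); Nexon gets 6.
- Beta → Orbyt plays Y (best of 8, 15, 10); Nexon gets 13.
- Gamma → Orbyt plays Y (best of 6, 15, 2); Nexon gets 15.
Among 6, 13, 15, the best is 15 at Gamma. Subgame-perfect outcome: (Gamma, Y) with payoffs (15, 15).

15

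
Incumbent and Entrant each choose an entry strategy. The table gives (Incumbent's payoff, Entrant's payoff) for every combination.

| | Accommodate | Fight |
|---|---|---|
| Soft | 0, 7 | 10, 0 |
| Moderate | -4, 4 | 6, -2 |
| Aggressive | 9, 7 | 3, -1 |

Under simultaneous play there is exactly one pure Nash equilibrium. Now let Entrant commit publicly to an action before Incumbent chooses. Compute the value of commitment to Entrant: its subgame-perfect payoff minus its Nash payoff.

Incumbent best-responds to each possible Entrant move:
- Accommodate: Incumbent compares 0, -4, 9 and picks Aggressive; Entrant would get 7.
- Fight: Incumbent compares 10, 6, 3 and picks Soft; Entrant would get 0.
Entrant's induced payoffs are 7, 0, so Entrant commits to Accommodate. Subgame-perfect outcome: (Aggressive, Accommodate) with payoffs (9, 7).
For the simultaneous game, intersect best replies.
Incumbent's best replies: Accommodate→Aggressive; Fight→Soft.
Entrant's best replies: Soft→Accommodate; Moderate→Accommodate; Aggressive→Accommodate.
Only (Aggressive, Accommodate) has each player best-responding; Nash payoffs (9, 7).
Entrant's commitment gain: 7 − 7 = 0.

0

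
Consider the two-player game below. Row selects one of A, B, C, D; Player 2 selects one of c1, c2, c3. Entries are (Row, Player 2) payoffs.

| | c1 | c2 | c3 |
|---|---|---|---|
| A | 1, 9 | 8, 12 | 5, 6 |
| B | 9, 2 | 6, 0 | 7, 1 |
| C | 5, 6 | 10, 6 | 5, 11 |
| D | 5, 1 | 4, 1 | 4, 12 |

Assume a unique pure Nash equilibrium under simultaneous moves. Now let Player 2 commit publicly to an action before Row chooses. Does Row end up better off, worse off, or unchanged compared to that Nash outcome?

Backward induction with Player 2 moving first.
- c1: Row compares 1, 9, 5, 5 and picks B; Player 2 would get 2.
- c2: Row compares 8, 6, 10, 4 and picks C; Player 2 would get 6.
- c3: Row compares 5, 7, 5, 4 and picks B; Player 2 would get 1.
Player 2's induced payoffs are 2, 6, 1, so Player 2 commits to c2. Subgame-perfect outcome: (C, c2) with payoffs (10, 6).
For the simultaneous game, intersect best replies.
Row's best replies: c1→B; c2→C; c3→B.
Player 2's best replies: A→c2; B→c1; C→c3; D→c3.
Only (B, c1) has each player best-responding; Nash payoffs (9, 2).
Row earns 10 sequentially versus 9 at the Nash outcome: better off.

better off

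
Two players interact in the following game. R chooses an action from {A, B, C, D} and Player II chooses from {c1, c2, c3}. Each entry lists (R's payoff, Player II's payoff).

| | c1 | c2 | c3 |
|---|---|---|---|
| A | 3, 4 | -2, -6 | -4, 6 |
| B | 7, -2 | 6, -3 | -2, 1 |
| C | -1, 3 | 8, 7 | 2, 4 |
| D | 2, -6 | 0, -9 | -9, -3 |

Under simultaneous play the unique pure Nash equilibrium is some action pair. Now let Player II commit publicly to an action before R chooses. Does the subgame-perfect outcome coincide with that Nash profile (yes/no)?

yes

Backward induction with Player II moving first.
- c1: BR = B, leader payoff -2.
- c2: BR = C, leader payoff 7.
- c3: BR = C, leader payoff 4.
Among -2, 7, 4, the best is 7 at c2. Subgame-perfect outcome: (C, c2) with payoffs (8, 7).
Now find the simultaneous Nash equilibrium.
R's best replies: c1→B; c2→C; c3→C.
Player II's best replies: A→c3; B→c3; C→c2; D→c3.
The unique mutual best reply is (C, c2), giving (8, 7).
Sequential outcome (C, c2) coincides with the Nash profile (C, c2).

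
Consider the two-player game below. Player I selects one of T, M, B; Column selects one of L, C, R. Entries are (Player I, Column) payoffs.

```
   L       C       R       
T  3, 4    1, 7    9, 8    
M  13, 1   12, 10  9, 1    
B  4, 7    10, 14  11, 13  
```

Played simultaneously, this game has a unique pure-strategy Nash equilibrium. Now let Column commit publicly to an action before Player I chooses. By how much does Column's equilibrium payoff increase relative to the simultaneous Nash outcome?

Solve by backward induction (Column leads).
- L → Player I plays M (best of 3, 13, 4); Column gets 1.
- C → Player I plays M (best of 1, 12, 10); Column gets 10.
- R → Player I plays B (best of 9, 9, 11); Column gets 13.
Column's induced payoffs are 1, 10, 13, so Column commits to R. Subgame-perfect outcome: (B, R) with payoffs (11, 13).
For the simultaneous game, intersect best replies.
Player I's best replies: L→M; C→M; R→B.
Column's best replies: T→R; M→C; B→C.
The unique mutual best reply is (M, C), giving (12, 10).
Column's commitment gain: 13 − 10 = 3.

3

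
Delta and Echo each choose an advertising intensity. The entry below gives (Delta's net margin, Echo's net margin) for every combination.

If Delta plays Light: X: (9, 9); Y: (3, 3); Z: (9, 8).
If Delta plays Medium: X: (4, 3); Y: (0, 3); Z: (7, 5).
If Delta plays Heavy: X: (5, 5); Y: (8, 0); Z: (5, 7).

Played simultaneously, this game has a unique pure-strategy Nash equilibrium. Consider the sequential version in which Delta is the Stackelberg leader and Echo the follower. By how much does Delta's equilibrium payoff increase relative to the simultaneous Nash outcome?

Backward induction with Delta moving first.
- Light: BR = X, leader payoff 9.
- Medium: BR = Z, leader payoff 7.
- Heavy: BR = Z, leader payoff 5.
Maximizing over 9, 7, 5, Delta chooses Light. Subgame-perfect outcome: (Light, X) with payoffs (9, 9).
Under simultaneous play:
Delta's best replies: X→Light; Y→Heavy; Z→Light.
Echo's best replies: Light→X; Medium→Z; Heavy→Z.
Only (Light, X) has each player best-responding; Nash payoffs (9, 9).
Delta's commitment gain: 9 − 9 = 0.

0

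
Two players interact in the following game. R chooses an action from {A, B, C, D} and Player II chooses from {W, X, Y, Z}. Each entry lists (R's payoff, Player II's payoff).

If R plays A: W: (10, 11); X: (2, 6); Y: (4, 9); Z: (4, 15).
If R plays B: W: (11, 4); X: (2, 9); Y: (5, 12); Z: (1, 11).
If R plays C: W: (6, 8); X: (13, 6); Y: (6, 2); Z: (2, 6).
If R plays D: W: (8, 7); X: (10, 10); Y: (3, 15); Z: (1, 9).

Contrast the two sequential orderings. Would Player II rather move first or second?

first

If R leads: Player II's best replies are A→Z, B→Y, C→W, D→Y; R's induced payoffs 4, 5, 6, 3; outcome (C, W), payoffs (6, 8).
If Player II leads: R's best replies are W→B, X→C, Y→C, Z→A; Player II's induced payoffs 4, 6, 2, 15; outcome (A, Z), payoffs (4, 15).
Player II gets 15 moving first and 8 moving second, so Player II prefers to move first.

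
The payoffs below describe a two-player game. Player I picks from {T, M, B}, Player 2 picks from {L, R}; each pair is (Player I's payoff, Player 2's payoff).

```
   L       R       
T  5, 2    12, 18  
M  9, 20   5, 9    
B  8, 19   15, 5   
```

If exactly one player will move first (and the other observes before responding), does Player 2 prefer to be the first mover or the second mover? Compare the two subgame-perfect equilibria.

first

If Player I leads: Player 2's best replies are T→R, M→L, B→L; Player I's induced payoffs 12, 9, 8; outcome (T, R), payoffs (12, 18).
If Player 2 leads: Player I's best replies are L→M, R→B; Player 2's induced payoffs 20, 5; outcome (M, L), payoffs (9, 20).
Player 2 gets 20 moving first and 18 moving second, so Player 2 prefers to move first.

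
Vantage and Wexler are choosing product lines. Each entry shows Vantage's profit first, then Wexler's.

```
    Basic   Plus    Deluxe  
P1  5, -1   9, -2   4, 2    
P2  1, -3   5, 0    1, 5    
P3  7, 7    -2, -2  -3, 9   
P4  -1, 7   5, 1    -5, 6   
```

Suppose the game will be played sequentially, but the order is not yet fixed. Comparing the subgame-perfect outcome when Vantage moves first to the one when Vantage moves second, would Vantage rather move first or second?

second

If Vantage leads: Wexler's best replies are P1→Deluxe, P2→Deluxe, P3→Deluxe, P4→Basic; Vantage's induced payoffs 4, 1, -3, -1; outcome (P1, Deluxe), payoffs (4, 2).
If Wexler leads: Vantage's best replies are Basic→P3, Plus→P1, Deluxe→P1; Wexler's induced payoffs 7, -2, 2; outcome (P3, Basic), payoffs (7, 7).
Vantage gets 4 moving first and 7 moving second, so Vantage prefers to move second.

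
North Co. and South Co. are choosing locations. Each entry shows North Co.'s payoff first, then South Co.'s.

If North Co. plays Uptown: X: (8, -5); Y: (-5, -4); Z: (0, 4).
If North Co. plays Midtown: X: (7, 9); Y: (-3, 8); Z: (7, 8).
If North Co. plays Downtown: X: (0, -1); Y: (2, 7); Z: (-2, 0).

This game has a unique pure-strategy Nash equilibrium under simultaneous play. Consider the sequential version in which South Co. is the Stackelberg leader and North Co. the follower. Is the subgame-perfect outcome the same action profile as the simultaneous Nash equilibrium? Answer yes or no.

no

North Co. best-responds to each possible South Co. move:
- X → North Co. plays Uptown (best of 8, 7, 0); South Co. gets -5.
- Y → North Co. plays Downtown (best of -5, -3, 2); South Co. gets 7.
- Z → North Co. plays Midtown (best of 0, 7, -2); South Co. gets 8.
South Co.'s induced payoffs are -5, 7, 8, so South Co. commits to Z. Subgame-perfect outcome: (Midtown, Z) with payoffs (7, 8).
Now find the simultaneous Nash equilibrium.
North Co.'s best replies: X→Uptown; Y→Downtown; Z→Midtown.
South Co.'s best replies: Uptown→Z; Midtown→X; Downtown→Y.
Only (Downtown, Y) has each player best-responding; Nash payoffs (2, 7).
Sequential outcome (Midtown, Z) differs from the Nash profile (Downtown, Y).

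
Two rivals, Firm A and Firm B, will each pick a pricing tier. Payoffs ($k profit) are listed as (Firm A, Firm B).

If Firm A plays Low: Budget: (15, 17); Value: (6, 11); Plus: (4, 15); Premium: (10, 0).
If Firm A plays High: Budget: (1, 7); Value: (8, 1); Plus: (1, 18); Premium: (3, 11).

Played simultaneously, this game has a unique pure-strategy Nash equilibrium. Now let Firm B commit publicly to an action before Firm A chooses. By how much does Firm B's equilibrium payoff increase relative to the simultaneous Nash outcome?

0

Firm A best-responds to each possible Firm B move:
- Budget: Firm A compares 15, 1 and picks Low; Firm B would get 17.
- Value: Firm A compares 6, 8 and picks High; Firm B would get 1.
- Plus: Firm A compares 4, 1 and picks Low; Firm B would get 15.
- Premium: Firm A compares 10, 3 and picks Low; Firm B would get 0.
Among 17, 1, 15, 0, the best is 17 at Budget. Subgame-perfect outcome: (Low, Budget) with payoffs (15, 17).
Now find the simultaneous Nash equilibrium.
Firm A's best replies: Budget→Low; Value→High; Plus→Low; Premium→Low.
Firm B's best replies: Low→Budget; High→Plus.
Only (Low, Budget) has each player best-responding; Nash payoffs (15, 17).
Firm B's commitment gain: 17 − 17 = 0.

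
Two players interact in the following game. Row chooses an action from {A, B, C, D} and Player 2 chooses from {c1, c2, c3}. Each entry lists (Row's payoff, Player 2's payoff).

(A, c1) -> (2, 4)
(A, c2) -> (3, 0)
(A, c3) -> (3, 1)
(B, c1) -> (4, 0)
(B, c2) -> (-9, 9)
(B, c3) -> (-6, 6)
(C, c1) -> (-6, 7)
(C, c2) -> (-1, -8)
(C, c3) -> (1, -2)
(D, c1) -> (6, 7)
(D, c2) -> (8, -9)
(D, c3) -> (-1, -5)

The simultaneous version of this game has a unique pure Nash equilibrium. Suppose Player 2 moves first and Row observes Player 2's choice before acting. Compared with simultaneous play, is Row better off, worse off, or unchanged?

Solve by backward induction (Player 2 leads).
- c1: Row compares 2, 4, -6, 6 and picks D; Player 2 would get 7.
- c2: Row compares 3, -9, -1, 8 and picks D; Player 2 would get -9.
- c3: Row compares 3, -6, 1, -1 and picks A; Player 2 would get 1.
Among 7, -9, 1, the best is 7 at c1. Subgame-perfect outcome: (D, c1) with payoffs (6, 7).
Under simultaneous play:
Row's best replies: c1→D; c2→D; c3→A.
Player 2's best replies: A→c1; B→c2; C→c1; D→c1.
Only (D, c1) has each player best-responding; Nash payoffs (6, 7).
Row earns 6 sequentially versus 6 at the Nash outcome: unchanged.

unchanged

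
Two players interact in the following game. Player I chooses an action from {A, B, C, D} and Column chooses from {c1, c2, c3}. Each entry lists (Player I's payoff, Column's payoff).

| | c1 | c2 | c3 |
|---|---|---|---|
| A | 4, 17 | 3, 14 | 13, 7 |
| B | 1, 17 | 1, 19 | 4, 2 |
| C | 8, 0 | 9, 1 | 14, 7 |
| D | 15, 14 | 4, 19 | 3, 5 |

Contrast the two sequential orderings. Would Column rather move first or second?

If Player I leads: Column's best replies are A→c1, B→c2, C→c3, D→c2; Player I's induced payoffs 4, 1, 14, 4; outcome (C, c3), payoffs (14, 7).
If Column leads: Player I's best replies are c1→D, c2→C, c3→C; Column's induced payoffs 14, 1, 7; outcome (D, c1), payoffs (15, 14).
Column gets 14 moving first and 7 moving second, so Column prefers to move first.

first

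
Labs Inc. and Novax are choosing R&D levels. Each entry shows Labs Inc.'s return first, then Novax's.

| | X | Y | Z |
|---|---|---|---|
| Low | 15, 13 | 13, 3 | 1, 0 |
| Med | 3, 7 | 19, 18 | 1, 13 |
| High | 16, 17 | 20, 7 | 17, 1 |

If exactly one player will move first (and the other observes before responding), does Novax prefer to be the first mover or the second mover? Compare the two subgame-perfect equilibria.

second

If Labs Inc. leads: Novax's best replies are Low→X, Med→Y, High→X; Labs Inc.'s induced payoffs 15, 19, 16; outcome (Med, Y), payoffs (19, 18).
If Novax leads: Labs Inc.'s best replies are X→High, Y→High, Z→High; Novax's induced payoffs 17, 7, 1; outcome (High, X), payoffs (16, 17).
Novax gets 17 moving first and 18 moving second, so Novax prefers to move second.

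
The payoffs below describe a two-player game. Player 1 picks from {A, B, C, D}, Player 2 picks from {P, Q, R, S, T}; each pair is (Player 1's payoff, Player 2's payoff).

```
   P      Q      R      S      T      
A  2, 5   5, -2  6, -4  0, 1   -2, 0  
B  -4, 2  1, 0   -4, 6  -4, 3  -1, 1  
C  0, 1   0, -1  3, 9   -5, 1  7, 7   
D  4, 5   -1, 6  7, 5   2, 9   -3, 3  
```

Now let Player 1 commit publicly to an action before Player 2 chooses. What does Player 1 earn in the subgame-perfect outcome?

3

Solve by backward induction (Player 1 leads).
- A: BR = P, leader payoff 2.
- B: BR = R, leader payoff -4.
- C: BR = R, leader payoff 3.
- D: BR = S, leader payoff 2.
Among 2, -4, 3, 2, the best is 3 at C. Subgame-perfect outcome: (C, R) with payoffs (3, 9).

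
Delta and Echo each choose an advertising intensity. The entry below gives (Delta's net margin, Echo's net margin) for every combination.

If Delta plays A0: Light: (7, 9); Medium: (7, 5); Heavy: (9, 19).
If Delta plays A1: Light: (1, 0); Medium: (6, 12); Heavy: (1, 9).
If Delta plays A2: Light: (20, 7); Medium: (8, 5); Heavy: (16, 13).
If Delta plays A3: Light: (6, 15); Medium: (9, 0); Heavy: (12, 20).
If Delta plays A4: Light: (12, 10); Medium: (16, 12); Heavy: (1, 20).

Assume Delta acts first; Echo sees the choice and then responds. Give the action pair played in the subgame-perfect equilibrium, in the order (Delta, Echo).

(A2, Heavy)

Work backward from Echo's decision.
- A0 → Echo plays Heavy (best of 9, 5, 19); Delta gets 9.
- A1 → Echo plays Medium (best of 0, 12, 9); Delta gets 6.
- A2 → Echo plays Heavy (best of 7, 5, 13); Delta gets 16.
- A3 → Echo plays Heavy (best of 15, 0, 20); Delta gets 12.
- A4 → Echo plays Heavy (best of 10, 12, 20); Delta gets 1.
Maximizing over 9, 6, 16, 12, 1, Delta chooses A2. Subgame-perfect outcome: (A2, Heavy) with payoffs (16, 13).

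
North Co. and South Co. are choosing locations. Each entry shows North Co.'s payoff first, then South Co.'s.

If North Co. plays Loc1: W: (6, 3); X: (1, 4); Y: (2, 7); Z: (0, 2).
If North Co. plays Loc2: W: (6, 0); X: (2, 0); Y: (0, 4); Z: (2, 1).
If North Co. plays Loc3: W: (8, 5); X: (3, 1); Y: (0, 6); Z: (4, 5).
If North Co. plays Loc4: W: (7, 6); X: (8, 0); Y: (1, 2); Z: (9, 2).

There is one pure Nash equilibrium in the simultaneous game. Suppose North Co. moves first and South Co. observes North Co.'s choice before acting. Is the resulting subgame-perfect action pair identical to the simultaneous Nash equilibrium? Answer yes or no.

Work backward from South Co.'s decision.
- Loc1 → South Co. plays Y (best of 3, 4, 7, 2); North Co. gets 2.
- Loc2 → South Co. plays Y (best of 0, 0, 4, 1); North Co. gets 0.
- Loc3 → South Co. plays Y (best of 5, 1, 6, 5); North Co. gets 0.
- Loc4 → South Co. plays W (best of 6, 0, 2, 2); North Co. gets 7.
North Co.'s induced payoffs are 2, 0, 0, 7, so North Co. commits to Loc4. Subgame-perfect outcome: (Loc4, W) with payoffs (7, 6).
Under simultaneous play:
North Co.'s best replies: W→Loc3; X→Loc4; Y→Loc1; Z→Loc4.
South Co.'s best replies: Loc1→Y; Loc2→Y; Loc3→Y; Loc4→W.
The unique mutual best reply is (Loc1, Y), giving (2, 7).
Sequential outcome (Loc4, W) differs from the Nash profile (Loc1, Y).

no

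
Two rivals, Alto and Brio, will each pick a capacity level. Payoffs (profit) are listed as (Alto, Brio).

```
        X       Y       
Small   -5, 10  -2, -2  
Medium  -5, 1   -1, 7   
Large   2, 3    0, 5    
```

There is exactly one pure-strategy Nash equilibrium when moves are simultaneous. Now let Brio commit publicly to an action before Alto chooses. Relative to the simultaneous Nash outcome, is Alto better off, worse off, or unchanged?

Work backward from Alto's decision.
- X: Alto compares -5, -5, 2 and picks Large; Brio would get 3.
- Y: Alto compares -2, -1, 0 and picks Large; Brio would get 5.
Brio's induced payoffs are 3, 5, so Brio commits to Y. Subgame-perfect outcome: (Large, Y) with payoffs (0, 5).
For the simultaneous game, intersect best replies.
Alto's best replies: X→Large; Y→Large.
Brio's best replies: Small→X; Medium→Y; Large→Y.
Only (Large, Y) has each player best-responding; Nash payoffs (0, 5).
Alto earns 0 sequentially versus 0 at the Nash outcome: unchanged.

unchanged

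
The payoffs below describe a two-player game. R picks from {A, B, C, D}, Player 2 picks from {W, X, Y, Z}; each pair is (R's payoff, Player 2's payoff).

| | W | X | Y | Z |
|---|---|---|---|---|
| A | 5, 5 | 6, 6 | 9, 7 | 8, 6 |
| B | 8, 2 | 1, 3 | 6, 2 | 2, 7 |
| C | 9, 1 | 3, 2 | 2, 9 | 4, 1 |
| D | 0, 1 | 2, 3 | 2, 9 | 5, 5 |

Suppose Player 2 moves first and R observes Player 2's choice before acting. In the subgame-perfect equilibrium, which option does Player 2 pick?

Y

R best-responds to each possible Player 2 move:
- W: R compares 5, 8, 9, 0 and picks C; Player 2 would get 1.
- X: R compares 6, 1, 3, 2 and picks A; Player 2 would get 6.
- Y: R compares 9, 6, 2, 2 and picks A; Player 2 would get 7.
- Z: R compares 8, 2, 4, 5 and picks A; Player 2 would get 6.
Player 2's induced payoffs are 1, 6, 7, 6, so Player 2 commits to Y. Subgame-perfect outcome: (A, Y) with payoffs (9, 7).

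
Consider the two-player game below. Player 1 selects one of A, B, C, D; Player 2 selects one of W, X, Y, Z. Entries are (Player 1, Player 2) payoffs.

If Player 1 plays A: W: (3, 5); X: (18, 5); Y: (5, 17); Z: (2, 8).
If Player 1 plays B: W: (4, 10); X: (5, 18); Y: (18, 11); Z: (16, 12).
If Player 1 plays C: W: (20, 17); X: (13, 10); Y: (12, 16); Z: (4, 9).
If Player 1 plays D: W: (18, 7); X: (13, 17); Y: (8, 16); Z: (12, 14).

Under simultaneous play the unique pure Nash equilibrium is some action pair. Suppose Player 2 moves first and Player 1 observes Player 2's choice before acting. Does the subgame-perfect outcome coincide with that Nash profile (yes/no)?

yes

Solve by backward induction (Player 2 leads).
- W: BR = C, leader payoff 17.
- X: BR = A, leader payoff 5.
- Y: BR = B, leader payoff 11.
- Z: BR = B, leader payoff 12.
Among 17, 5, 11, 12, the best is 17 at W. Subgame-perfect outcome: (C, W) with payoffs (20, 17).
Now find the simultaneous Nash equilibrium.
Player 1's best replies: W→C; X→A; Y→B; Z→B.
Player 2's best replies: A→Y; B→X; C→W; D→X.
Only (C, W) has each player best-responding; Nash payoffs (20, 17).
Sequential outcome (C, W) coincides with the Nash profile (C, W).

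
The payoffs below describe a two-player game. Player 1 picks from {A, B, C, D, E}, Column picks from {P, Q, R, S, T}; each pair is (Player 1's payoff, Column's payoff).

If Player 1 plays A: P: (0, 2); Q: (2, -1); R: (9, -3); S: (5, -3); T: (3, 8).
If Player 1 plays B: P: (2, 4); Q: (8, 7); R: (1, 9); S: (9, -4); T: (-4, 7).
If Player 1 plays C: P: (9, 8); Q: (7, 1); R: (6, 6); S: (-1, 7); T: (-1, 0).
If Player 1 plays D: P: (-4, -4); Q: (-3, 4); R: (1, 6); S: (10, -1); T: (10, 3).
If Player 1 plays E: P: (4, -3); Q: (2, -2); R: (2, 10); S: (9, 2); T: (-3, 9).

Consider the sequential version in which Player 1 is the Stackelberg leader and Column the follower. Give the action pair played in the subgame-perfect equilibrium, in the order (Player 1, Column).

(C, P)

Column best-responds to each possible Player 1 move:
- A → Column plays T (best of 2, -1, -3, -3, 8); Player 1 gets 3.
- B → Column plays R (best of 4, 7, 9, -4, 7); Player 1 gets 1.
- C → Column plays P (best of 8, 1, 6, 7, 0); Player 1 gets 9.
- D → Column plays R (best of -4, 4, 6, -1, 3); Player 1 gets 1.
- E → Column plays R (best of -3, -2, 10, 2, 9); Player 1 gets 2.
Player 1's induced payoffs are 3, 1, 9, 1, 2, so Player 1 commits to C. Subgame-perfect outcome: (C, P) with payoffs (9, 8).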